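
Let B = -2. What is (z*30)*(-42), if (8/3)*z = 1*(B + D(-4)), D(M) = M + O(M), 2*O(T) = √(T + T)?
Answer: 2835 - 945*I*√2/2 ≈ 2835.0 - 668.22*I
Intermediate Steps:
O(T) = √2*√T/2 (O(T) = √(T + T)/2 = √(2*T)/2 = (√2*√T)/2 = √2*√T/2)
D(M) = M + √2*√M/2
z = -9/4 + 3*I*√2/8 (z = 3*(1*(-2 + (-4 + √2*√(-4)/2)))/8 = 3*(1*(-2 + (-4 + √2*(2*I)/2)))/8 = 3*(1*(-2 + (-4 + I*√2)))/8 = 3*(1*(-6 + I*√2))/8 = 3*(-6 + I*√2)/8 = -9/4 + 3*I*√2/8 ≈ -2.25 + 0.53033*I)
(z*30)*(-42) = ((-9/4 + 3*I*√2/8)*30)*(-42) = (-135/2 + 45*I*√2/4)*(-42) = 2835 - 945*I*√2/2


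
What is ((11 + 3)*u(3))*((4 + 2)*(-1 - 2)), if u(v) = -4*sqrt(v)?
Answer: 1008*sqrt(3) ≈ 1745.9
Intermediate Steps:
((11 + 3)*u(3))*((4 + 2)*(-1 - 2)) = ((11 + 3)*(-4*sqrt(3)))*((4 + 2)*(-1 - 2)) = (14*(-4*sqrt(3)))*(6*(-3)) = -56*sqrt(3)*(-18) = 1008*sqrt(3)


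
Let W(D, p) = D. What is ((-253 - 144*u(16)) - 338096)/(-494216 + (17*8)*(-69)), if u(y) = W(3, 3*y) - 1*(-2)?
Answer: 339069/503600 ≈ 0.67329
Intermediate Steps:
u(y) = 5 (u(y) = 3 - 1*(-2) = 3 + 2 = 5)
((-253 - 144*u(16)) - 338096)/(-494216 + (17*8)*(-69)) = ((-253 - 144*5) - 338096)/(-494216 + (17*8)*(-69)) = ((-253 - 720) - 338096)/(-494216 + 136*(-69)) = (-973 - 338096)/(-494216 - 9384) = -339069/(-503600) = -339069*(-1/503600) = 339069/503600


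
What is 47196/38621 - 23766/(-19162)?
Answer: 82828929/33638891 ≈ 2.4623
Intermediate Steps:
47196/38621 - 23766/(-19162) = 47196*(1/38621) - 23766*(-1/19162) = 47196/38621 + 11883/9581 = 82828929/33638891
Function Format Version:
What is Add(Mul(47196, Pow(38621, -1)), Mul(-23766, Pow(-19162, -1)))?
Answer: Rational(82828929, 33638891) ≈ 2.4623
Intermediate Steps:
Add(Mul(47196, Pow(38621, -1)), Mul(-23766, Pow(-19162, -1))) = Add(Mul(47196, Rational(1, 38621)), Mul(-23766, Rational(-1, 19162))) = Add(Rational(47196, 38621), Rational(11883, 9581)) = Rational(82828929, 33638891)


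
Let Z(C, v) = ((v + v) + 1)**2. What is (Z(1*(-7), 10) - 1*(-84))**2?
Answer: 275625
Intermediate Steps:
Z(C, v) = (1 + 2*v)**2 (Z(C, v) = (2*v + 1)**2 = (1 + 2*v)**2)
(Z(1*(-7), 10) - 1*(-84))**2 = ((1 + 2*10)**2 - 1*(-84))**2 = ((1 + 20)**2 + 84)**2 = (21**2 + 84)**2 = (441 + 84)**2 = 525**2 = 275625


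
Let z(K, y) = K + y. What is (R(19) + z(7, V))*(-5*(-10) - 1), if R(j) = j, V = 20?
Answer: 2254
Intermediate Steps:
(R(19) + z(7, V))*(-5*(-10) - 1) = (19 + (7 + 20))*(-5*(-10) - 1) = (19 + 27)*(50 - 1) = 46*49 = 2254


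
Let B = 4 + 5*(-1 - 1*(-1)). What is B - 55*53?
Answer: -2911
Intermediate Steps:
B = 4 (B = 4 + 5*(-1 + 1) = 4 + 5*0 = 4 + 0 = 4)
B - 55*53 = 4 - 55*53 = 4 - 2915 = -2911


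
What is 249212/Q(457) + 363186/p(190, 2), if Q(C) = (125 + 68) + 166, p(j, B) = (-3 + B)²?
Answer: 130632986/359 ≈ 3.6388e+5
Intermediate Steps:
Q(C) = 359 (Q(C) = 193 + 166 = 359)
249212/Q(457) + 363186/p(190, 2) = 249212/359 + 363186/((-3 + 2)²) = 249212*(1/359) + 363186/((-1)²) = 249212/359 + 363186/1 = 249212/359 + 363186*1 = 249212/359 + 363186 = 130632986/359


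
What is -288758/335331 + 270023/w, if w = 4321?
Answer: 89299359295/1448965251 ≈ 61.630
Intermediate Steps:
-288758/335331 + 270023/w = -288758/335331 + 270023/4321 = 89299359295/1448965251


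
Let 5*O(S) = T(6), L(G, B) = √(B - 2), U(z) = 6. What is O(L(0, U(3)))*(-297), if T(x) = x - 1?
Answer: -297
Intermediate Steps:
L(G, B) = √(-2 + B)
T(x) = -1 + x
O(S) = 1 (O(S) = (-1 + 6)/5 = (⅕)*5 = 1)
O(L(0, U(3)))*(-297) = 1*(-297) = -297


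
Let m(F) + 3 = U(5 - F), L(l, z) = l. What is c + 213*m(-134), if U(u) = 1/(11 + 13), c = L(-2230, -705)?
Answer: -22881/8 ≈ -2860.1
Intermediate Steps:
c = -2230
U(u) = 1/24
m(F) = -71/24 (m(F) = -3 + 1/24 = -71/24)
c + 213*m(-134) = -2230 + 213*(-71/24) = -2230 - 5041/8 = -22881/8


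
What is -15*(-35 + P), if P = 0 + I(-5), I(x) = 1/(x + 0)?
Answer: 528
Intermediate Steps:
I(x) = 1/x
P = -⅕ (P = 0 + 1/(-5) = 0 - ⅕ = -⅕ ≈ -0.20000)
-15*(-35 + P) = -15*(-35 - ⅕) = -15*(-176/5) = 528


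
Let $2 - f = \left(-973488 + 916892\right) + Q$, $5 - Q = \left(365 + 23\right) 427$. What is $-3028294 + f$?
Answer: $-2806025$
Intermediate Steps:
$Q = -165671$ ($Q = 5 - \left(365 + 23\right) 427 = 5 - 388 \cdot 427 = 5 - 165676 = -165671$)
$f = 222269$ ($f = 2 - \left(\left(-973488 + 916892\right) - 165671\right) = 2 - \left(-56596 - 165671\right) = 2 - -222267 = 2 + 222267 = 222269$)
$-3028294 + f = -3028294 + 222269 = -2806025$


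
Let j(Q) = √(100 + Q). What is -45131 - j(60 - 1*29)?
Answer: -45131 - √131 ≈ -45142.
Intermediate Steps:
-45131 - j(60 - 1*29) = -45131 - √(100 + (60 - 1*29)) = -45131 - √(100 + (60 - 29)) = -45131 - √(100 + 31) = -45131 - √131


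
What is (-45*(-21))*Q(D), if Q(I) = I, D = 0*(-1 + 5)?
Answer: 0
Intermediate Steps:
D = 0 (D = 0*4 = 0)
(-45*(-21))*Q(D) = -45*(-21)*0 = 945*0 = 0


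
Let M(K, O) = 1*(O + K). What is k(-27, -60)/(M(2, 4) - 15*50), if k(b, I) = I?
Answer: 5/62 ≈ 0.080645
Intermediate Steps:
M(K, O) = K + O (M(K, O) = 1*(K + O) = K + O)
k(-27, -60)/(M(2, 4) - 15*50) = -60/((2 + 4) - 15*50) = -60/(6 - 750) = -60/(-744) = -60*(-1/744) = 5/62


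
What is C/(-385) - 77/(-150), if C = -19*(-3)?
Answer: 4219/11550 ≈ 0.36528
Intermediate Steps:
C = 57
C/(-385) - 77/(-150) = 57/(-385) - 77/(-150) = 57*(-1/385) - 77*(-1/150) = -57/385 + 77/150 = 4219/11550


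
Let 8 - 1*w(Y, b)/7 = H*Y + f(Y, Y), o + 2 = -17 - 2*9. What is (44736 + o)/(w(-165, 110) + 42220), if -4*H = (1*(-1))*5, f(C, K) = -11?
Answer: 178796/175187 ≈ 1.0206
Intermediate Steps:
o = -37 (o = -2 + (-17 - 2*9) = -2 + (-17 - 18) = -2 - 35 = -37)
H = 5/4 (H = -1*(-1)*5/4 = -(-1)*5/4 = -¼*(-5) = 5/4 ≈ 1.2500)
w(Y, b) = 133 - 35*Y/4 (w(Y, b) = 56 - 7*(5*Y/4 - 11) = 56 - 7*(-11 + 5*Y/4) = 56 + (77 - 35*Y/4) = 133 - 35*Y/4)
(44736 + o)/(w(-165, 110) + 42220) = (44736 - 37)/((133 - 35/4*(-165)) + 42220) = 44699/((133 + 5775/4) + 42220) = 44699/(6307/4 + 42220) = 44699/(175187/4) = 44699*(4/175187) = 178796/175187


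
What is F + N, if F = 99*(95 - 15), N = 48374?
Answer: 56294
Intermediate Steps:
F = 7920 (F = 99*80 = 7920)
F + N = 7920 + 48374 = 56294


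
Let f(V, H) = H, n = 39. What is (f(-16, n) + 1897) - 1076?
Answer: 860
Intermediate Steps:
(f(-16, n) + 1897) - 1076 = (39 + 1897) - 1076 = 1936 - 1076 = 860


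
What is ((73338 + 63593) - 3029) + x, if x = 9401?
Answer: 143303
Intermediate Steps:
((73338 + 63593) - 3029) + x = ((73338 + 63593) - 3029) + 9401 = (136931 - 3029) + 9401 = 133902 + 9401 = 143303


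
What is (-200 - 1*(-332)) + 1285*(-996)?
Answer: -1279728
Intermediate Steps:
(-200 - 1*(-332)) + 1285*(-996) = (-200 + 332) - 1279860 = 132 - 1279860 = -1279728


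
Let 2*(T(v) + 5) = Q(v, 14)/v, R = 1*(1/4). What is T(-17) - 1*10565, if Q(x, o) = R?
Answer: -1437521/136 ≈ -10570.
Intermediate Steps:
R = ¼ (R = 1*(1*(¼)) = 1*(¼) = ¼ ≈ 0.25000)
Q(x, o) = ¼
T(v) = -5 + 1/(8*v) (T(v) = -5 + (1/(4*v))/2 = -5 + 1/(8*v))
T(-17) - 1*10565 = (-5 + (⅛)/(-17)) - 1*10565 = (-5 + (⅛)*(-1/17)) - 10565 = (-5 - 1/136) - 10565 = -681/136 - 10565 = -1437521/136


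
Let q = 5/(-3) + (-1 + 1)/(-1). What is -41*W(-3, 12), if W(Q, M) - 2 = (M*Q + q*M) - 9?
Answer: 2583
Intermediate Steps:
q = -5/3 (q = 5*(-⅓) + 0*(-1) = -5/3 + 0 = -5/3 ≈ -1.6667)
W(Q, M) = -7 - 5*M/3 + M*Q (W(Q, M) = 2 + ((M*Q - 5*M/3) - 9) = 2 + ((-5*M/3 + M*Q) - 9) = 2 + (-9 - 5*M/3 + M*Q) = -7 - 5*M/3 + M*Q)
-41*W(-3, 12) = -41*(-7 - 5/3*12 + 12*(-3)) = -41*(-7 - 20 - 36) = -41*(-63) = 2583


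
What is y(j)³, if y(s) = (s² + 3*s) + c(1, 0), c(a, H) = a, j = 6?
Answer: 166375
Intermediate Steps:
y(s) = 1 + s² + 3*s (y(s) = (s² + 3*s) + 1 = 1 + s² + 3*s)
y(j)³ = (1 + 6² + 3*6)³ = (1 + 36 + 18)³ = 55³ = 166375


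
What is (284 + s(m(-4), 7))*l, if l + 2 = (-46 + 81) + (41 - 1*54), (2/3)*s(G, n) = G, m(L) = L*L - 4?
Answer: 6040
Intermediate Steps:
m(L) = -4 + L**2 (m(L) = L**2 - 4 = -4 + L**2)
s(G, n) = 3*G/2
l = 20 (l = -2 + ((-46 + 81) + (41 - 1*54)) = -2 + (35 + (41 - 54)) = -2 + (35 - 13) = -2 + 22 = 20)
(284 + s(m(-4), 7))*l = (284 + 3*(-4 + (-4)**2)/2)*20 = (284 + 3*(-4 + 16)/2)*20 = (284 + (3/2)*12)*20 = (284 + 18)*20 = 302*20 = 6040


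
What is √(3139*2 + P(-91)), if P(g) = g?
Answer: √6187 ≈ 78.657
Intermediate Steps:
√(3139*2 + P(-91)) = √(3139*2 - 91) = √(6278 - 91) = √6187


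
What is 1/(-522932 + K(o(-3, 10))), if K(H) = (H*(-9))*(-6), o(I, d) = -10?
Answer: -1/523472 ≈ -1.9103e-6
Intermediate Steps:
K(H) = 54*H (K(H) = -9*H*(-6) = 54*H)
1/(-522932 + K(o(-3, 10))) = 1/(-522932 + 54*(-10)) = 1/(-522932 - 540) = 1/(-523472) = -1/523472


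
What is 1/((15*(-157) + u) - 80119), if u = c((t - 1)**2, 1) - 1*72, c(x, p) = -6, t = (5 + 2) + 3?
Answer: -1/82552 ≈ -1.2114e-5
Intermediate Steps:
t = 10 (t = 7 + 3 = 10)
u = -78 (u = -6 - 1*72 = -6 - 72 = -78)
1/((15*(-157) + u) - 80119) = 1/((15*(-157) - 78) - 80119) = 1/((-2355 - 78) - 80119) = 1/(-2433 - 80119) = 1/(-82552) = -1/82552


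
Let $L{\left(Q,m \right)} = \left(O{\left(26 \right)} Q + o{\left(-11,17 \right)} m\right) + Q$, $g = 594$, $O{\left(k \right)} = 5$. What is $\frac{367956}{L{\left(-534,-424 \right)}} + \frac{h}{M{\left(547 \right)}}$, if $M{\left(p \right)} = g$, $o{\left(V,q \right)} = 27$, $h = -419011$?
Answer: $- \frac{16055341}{21978} \approx -730.52$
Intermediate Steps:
$L{\left(Q,m \right)} = 6 Q + 27 m$ ($L{\left(Q,m \right)} = \left(5 Q + 27 m\right) + Q = 6 Q + 27 m$)
$M{\left(p \right)} = 594$
$\frac{367956}{L{\left(-534,-424 \right)}} + \frac{h}{M{\left(547 \right)}} = \frac{367956}{6 \left(-534\right) + 27 \left(-424\right)} - \frac{419011}{594} = \frac{367956}{-3204 - 11448} - \frac{419011}{594} = \frac{367956}{-14652} - \frac{419011}{594} = 367956 \left(- \frac{1}{14652}\right) - \frac{419011}{594} = - \frac{10221}{407} - \frac{419011}{594} = - \frac{16055341}{21978}$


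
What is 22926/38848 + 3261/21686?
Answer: 155964141/210614432 ≈ 0.74052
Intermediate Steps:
22926/38848 + 3261/21686 = 22926*(1/38848) + 3261*(1/21686) = 11463/19424 + 3261/21686 = 155964141/210614432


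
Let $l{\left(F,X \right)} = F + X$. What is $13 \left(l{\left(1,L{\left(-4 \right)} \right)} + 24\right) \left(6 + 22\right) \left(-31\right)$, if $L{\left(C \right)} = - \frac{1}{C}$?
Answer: $-284921$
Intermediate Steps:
$13 \left(l{\left(1,L{\left(-4 \right)} \right)} + 24\right) \left(6 + 22\right) \left(-31\right) = 13 \left(\left(1 - \frac{1}{-4}\right) + 24\right) \left(6 + 22\right) \left(-31\right) = 13 \left(\left(1 - - \frac{1}{4}\right) + 24\right) 28 \left(-31\right) = 13 \left(\left(1 + \frac{1}{4}\right) + 24\right) 28 \left(-31\right) = 13 \left(\frac{5}{4} + 24\right) 28 \left(-31\right) = 13 \cdot \frac{101}{4} \cdot 28 \left(-31\right) = 13 \cdot 707 \left(-31\right) = 9191 \left(-31\right) = -284921$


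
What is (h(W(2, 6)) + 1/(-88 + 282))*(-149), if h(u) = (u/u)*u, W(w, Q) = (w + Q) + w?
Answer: -289209/194 ≈ -1490.8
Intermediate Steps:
W(w, Q) = Q + 2*w (W(w, Q) = (Q + w) + w = Q + 2*w)
h(u) = u (h(u) = 1*u = u)
(h(W(2, 6)) + 1/(-88 + 282))*(-149) = ((6 + 2*2) + 1/(-88 + 282))*(-149) = ((6 + 4) + 1/194)*(-149) = (10 + 1/194)*(-149) = (1941/194)*(-149) = -289209/194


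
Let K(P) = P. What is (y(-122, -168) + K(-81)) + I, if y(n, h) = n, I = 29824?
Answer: 29621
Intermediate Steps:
(y(-122, -168) + K(-81)) + I = (-122 - 81) + 29824 = -203 + 29824 = 29621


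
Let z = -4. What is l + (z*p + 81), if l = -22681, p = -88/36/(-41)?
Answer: -8339488/369 ≈ -22600.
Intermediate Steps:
p = 22/369 (p = -88*1/36*(-1/41) = -22/9*(-1/41) = 22/369 ≈ 0.059621)
l + (z*p + 81) = -22681 + (-4*22/369 + 81) = -22681 + (-88/369 + 81) = -22681 + 29801/369 = -8339488/369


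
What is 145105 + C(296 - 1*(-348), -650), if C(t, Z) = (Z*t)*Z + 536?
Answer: 272235641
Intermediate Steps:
C(t, Z) = 536 + t*Z² (C(t, Z) = t*Z² + 536 = 536 + t*Z²)
145105 + C(296 - 1*(-348), -650) = 145105 + (536 + (296 - 1*(-348))*(-650)²) = 145105 + (536 + (296 + 348)*422500) = 145105 + (536 + 644*422500) = 145105 + (536 + 272090000) = 145105 + 272090536 = 272235641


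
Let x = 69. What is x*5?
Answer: 345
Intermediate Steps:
x*5 = 69*5 = 345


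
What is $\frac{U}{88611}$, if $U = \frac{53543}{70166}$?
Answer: $\frac{53543}{6217479426} \approx 8.6117 \cdot 10^{-6}$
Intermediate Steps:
$U = \frac{53543}{70166}$ ($U = 53543 \cdot \frac{1}{70166} = \frac{53543}{70166} \approx 0.76309$)
$\frac{U}{88611} = \frac{53543}{70166 \cdot 88611} = \frac{53543}{70166} \cdot \frac{1}{88611} = \frac{53543}{6217479426}$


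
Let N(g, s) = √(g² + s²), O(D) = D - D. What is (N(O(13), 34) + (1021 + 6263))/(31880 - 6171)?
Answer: 7318/25709 ≈ 0.28465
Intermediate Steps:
O(D) = 0
(N(O(13), 34) + (1021 + 6263))/(31880 - 6171) = (√(0² + 34²) + (1021 + 6263))/(31880 - 6171) = (√(0 + 1156) + 7284)/25709 = (√1156 + 7284)*(1/25709) = (34 + 7284)*(1/25709) = 7318*(1/25709) = 7318/25709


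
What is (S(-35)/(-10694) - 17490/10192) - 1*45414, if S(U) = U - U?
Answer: -231438489/5096 ≈ -45416.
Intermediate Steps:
S(U) = 0
(S(-35)/(-10694) - 17490/10192) - 1*45414 = (0/(-10694) - 17490/10192) - 1*45414 = (0*(-1/10694) - 17490*1/10192) - 45414 = (0 - 8745/5096) - 45414 = -8745/5096 - 45414 = -231438489/5096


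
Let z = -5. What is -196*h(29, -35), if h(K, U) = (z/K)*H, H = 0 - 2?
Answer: -1960/29 ≈ -67.586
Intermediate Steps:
H = -2
h(K, U) = 10/K (h(K, U) = -5/K*(-2) = 10/K)
-196*h(29, -35) = -1960/29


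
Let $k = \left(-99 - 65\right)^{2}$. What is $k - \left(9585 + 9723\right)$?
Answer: $7588$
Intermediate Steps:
$k = 26896$ ($k = \left(-164\right)^{2} = 26896$)
$k - \left(9585 + 9723\right) = 26896 - \left(9585 + 9723\right) = 26896 - 19308 = 7588$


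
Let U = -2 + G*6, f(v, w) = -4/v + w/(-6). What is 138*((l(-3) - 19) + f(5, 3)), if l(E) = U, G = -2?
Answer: -23667/5 ≈ -4733.4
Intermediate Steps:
f(v, w) = -4/v - w/6 (f(v, w) = -4/v + w*(-⅙) = -4/v - w/6)
U = -14 (U = -2 - 2*6 = -2 - 12 = -14)
l(E) = -14
138*((l(-3) - 19) + f(5, 3)) = 138*((-14 - 19) + (-4/5 - ⅙*3)) = 138*(-33 + (-4*⅕ - ½)) = 138*(-33 + (-⅘ - ½)) = 138*(-33 - 13/10) = 138*(-343/10) = -23667/5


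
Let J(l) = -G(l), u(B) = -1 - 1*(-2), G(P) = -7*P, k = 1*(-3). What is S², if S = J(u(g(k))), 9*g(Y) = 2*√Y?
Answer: 49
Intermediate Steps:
k = -3
g(Y) = 2*√Y/9 (g(Y) = (2*√Y)/9 = 2*√Y/9)
u(B) = 1 (u(B) = -1 + 2 = 1)
J(l) = 7*l (J(l) = -(-7)*l = 7*l)
S = 7 (S = 7*1 = 7)
S² = 7² = 49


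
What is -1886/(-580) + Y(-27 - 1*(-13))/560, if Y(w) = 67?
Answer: 54751/16240 ≈ 3.3714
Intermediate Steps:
-1886/(-580) + Y(-27 - 1*(-13))/560 = -1886/(-580) + 67/560 = -1886*(-1/580) + 67*(1/560) = 943/290 + 67/560 = 54751/16240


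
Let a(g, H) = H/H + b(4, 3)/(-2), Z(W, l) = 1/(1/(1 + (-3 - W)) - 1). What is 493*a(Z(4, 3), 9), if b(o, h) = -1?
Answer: 1479/2 ≈ 739.50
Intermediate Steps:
Z(W, l) = 1/(-1 + 1/(-2 - W)) (Z(W, l) = 1/(1/(-2 - W) - 1) = 1/(-1 + 1/(-2 - W)))
a(g, H) = 3/2 (a(g, H) = H/H - 1/(-2) = 1 - 1*(-1/2) = 1 + 1/2 = 3/2)
493*a(Z(4, 3), 9) = 493*(3/2) = 1479/2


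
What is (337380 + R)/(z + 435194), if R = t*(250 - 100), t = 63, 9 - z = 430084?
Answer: 346830/5119 ≈ 67.753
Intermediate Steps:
z = -430075 (z = 9 - 1*430084 = 9 - 430084 = -430075)
R = 9450 (R = 63*(250 - 100) = 63*150 = 9450)
(337380 + R)/(z + 435194) = (337380 + 9450)/(-430075 + 435194) = 346830/5119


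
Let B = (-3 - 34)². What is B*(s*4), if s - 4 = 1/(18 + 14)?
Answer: 176601/8 ≈ 22075.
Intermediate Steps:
B = 1369 (B = (-37)² = 1369)
s = 129/32 (s = 4 + 1/(18 + 14) = 4 + 1/32 = 129/32 ≈ 4.0313)
B*(s*4) = 1369*((129/32)*4) = 1369*(129/8) = 176601/8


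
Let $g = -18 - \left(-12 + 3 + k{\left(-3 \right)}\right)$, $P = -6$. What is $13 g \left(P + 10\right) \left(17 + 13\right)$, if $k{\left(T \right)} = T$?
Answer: $-9360$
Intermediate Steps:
$g = -6$ ($g = -18 + \left(12 - \left(3 \cdot 1 - 3\right)\right) = -18 + \left(12 - \left(3 - 3\right)\right) = -18 + \left(12 - 0\right) = -18 + \left(12 + 0\right) = -18 + 12 = -6$)
$13 g \left(P + 10\right) \left(17 + 13\right) = 13 \left(-6\right) \left(-6 + 10\right) \left(17 + 13\right) = - 78 \cdot 4 \cdot 30 = \left(-78\right) 120 = -9360$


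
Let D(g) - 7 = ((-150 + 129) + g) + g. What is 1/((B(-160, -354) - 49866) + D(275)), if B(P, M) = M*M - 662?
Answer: 1/75324 ≈ 1.3276e-5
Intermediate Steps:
D(g) = -14 + 2*g (D(g) = 7 + (((-150 + 129) + g) + g) = 7 + ((-21 + g) + g) = 7 + (-21 + 2*g) = -14 + 2*g)
B(P, M) = -662 + M**2 (B(P, M) = M**2 - 662 = -662 + M**2)
1/((B(-160, -354) - 49866) + D(275)) = 1/(((-662 + (-354)**2) - 49866) + (-14 + 2*275)) = 1/(((-662 + 125316) - 49866) + (-14 + 550)) = 1/((124654 - 49866) + 536) = 1/(74788 + 536) = 1/75324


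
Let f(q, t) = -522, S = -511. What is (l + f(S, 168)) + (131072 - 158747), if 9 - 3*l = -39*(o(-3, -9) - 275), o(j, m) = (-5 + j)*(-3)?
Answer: -31457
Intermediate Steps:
o(j, m) = 15 - 3*j
l = -3260 (l = 3 - (-13)*((15 - 3*(-3)) - 275) = 3 - (-13)*((15 + 9) - 275) = 3 - (-13)*(24 - 275) = 3 - (-13)*(-251) = 3 - ⅓*9789 = 3 - 3263 = -3260)
(l + f(S, 168)) + (131072 - 158747) = (-3260 - 522) + (131072 - 158747) = -3782 - 27675 = -31457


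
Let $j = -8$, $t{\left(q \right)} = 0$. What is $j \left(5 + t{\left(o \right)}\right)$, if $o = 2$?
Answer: $-40$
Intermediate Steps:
$j \left(5 + t{\left(o \right)}\right) = - 8 \left(5 + 0\right) = \left(-8\right) 5 = -40$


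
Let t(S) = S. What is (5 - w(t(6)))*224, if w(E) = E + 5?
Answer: -1344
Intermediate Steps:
w(E) = 5 + E
(5 - w(t(6)))*224 = (5 - (5 + 6))*224 = (5 - 1*11)*224 = (5 - 11)*224 = -6*224 = -1344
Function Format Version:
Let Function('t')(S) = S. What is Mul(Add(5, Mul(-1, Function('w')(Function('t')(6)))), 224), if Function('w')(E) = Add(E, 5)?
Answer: -1344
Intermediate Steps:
Function('w')(E) = Add(5, E)
Mul(Add(5, Mul(-1, Function('w')(Function('t')(6)))), 224) = Mul(Add(5, Mul(-1, Add(5, 6))), 224) = Mul(Add(5, Mul(-1, 11)), 224) = Mul(Add(5, -11), 224) = Mul(-6, 224) = -1344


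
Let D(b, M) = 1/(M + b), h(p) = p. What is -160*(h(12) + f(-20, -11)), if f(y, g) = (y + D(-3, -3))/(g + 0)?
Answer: -6640/3 ≈ -2213.3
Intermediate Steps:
f(y, g) = (-⅙ + y)/g (f(y, g) = (y + 1/(-3 - 3))/(g + 0) = (y + 1/(-6))/g = (y - ⅙)/g = (-⅙ + y)/g)
-160*(h(12) + f(-20, -11)) = -160*(12 + (-⅙ - 20)/(-11)) = -160*(12 - 1/11*(-121/6)) = -160*(12 + 11/6) = -160*83/6 = -6640/3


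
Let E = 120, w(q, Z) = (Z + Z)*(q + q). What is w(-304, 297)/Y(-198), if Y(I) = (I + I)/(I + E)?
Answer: -71136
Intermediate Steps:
w(q, Z) = 4*Z*q (w(q, Z) = (2*Z)*(2*q) = 4*Z*q)
Y(I) = 2*I/(120 + I) (Y(I) = (I + I)/(I + 120) = (2*I)/(120 + I) = 2*I/(120 + I))
w(-304, 297)/Y(-198) = (4*297*(-304))/((2*(-198)/(120 - 198))) = -361152/(2*(-198)/(-78)) = -361152/(2*(-198)*(-1/78)) = -361152/66/13 = -361152*13/66 = -71136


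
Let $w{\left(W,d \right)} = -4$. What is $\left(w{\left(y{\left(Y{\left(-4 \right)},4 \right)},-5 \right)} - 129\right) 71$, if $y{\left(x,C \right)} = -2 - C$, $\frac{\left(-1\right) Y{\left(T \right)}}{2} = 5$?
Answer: $-9443$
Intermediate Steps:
$Y{\left(T \right)} = -10$ ($Y{\left(T \right)} = \left(-2\right) 5 = -10$)
$\left(w{\left(y{\left(Y{\left(-4 \right)},4 \right)},-5 \right)} - 129\right) 71 = \left(-4 - 129\right) 71 = \left(-133\right) 71 = -9443$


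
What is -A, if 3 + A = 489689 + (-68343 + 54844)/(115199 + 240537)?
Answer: -174198925397/355736 ≈ -4.8969e+5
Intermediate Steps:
A = 174198925397/355736 (A = -3 + (489689 + (-68343 + 54844)/(115199 + 240537)) = -3 + (489689 - 13499/355736) = -3 + 174199992605/355736 = 174198925397/355736 ≈ 4.8969e+5)
-A = -1*174198925397/355736 = -174198925397/355736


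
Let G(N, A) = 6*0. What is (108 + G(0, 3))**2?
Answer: 11664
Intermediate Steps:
G(N, A) = 0
(108 + G(0, 3))**2 = (108 + 0)**2 = 108**2 = 11664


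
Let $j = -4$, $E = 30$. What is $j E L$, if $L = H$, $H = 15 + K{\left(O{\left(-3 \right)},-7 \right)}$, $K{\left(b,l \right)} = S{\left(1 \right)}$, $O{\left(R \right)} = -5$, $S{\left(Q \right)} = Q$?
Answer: $-1920$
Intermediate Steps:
$K{\left(b,l \right)} = 1$
$H = 16$ ($H = 15 + 1 = 16$)
$L = 16$
$j E L = \left(-4\right) 30 \cdot 16 = \left(-120\right) 16 = -1920$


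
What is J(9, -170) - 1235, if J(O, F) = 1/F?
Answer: -209951/170 ≈ -1235.0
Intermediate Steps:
J(9, -170) - 1235 = 1/(-170) - 1235 = -1/170 - 1235 = -209951/170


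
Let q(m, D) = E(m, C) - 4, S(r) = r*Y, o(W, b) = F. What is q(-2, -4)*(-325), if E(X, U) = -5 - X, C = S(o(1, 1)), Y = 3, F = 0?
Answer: 2275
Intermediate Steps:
o(W, b) = 0
S(r) = 3*r (S(r) = r*3 = 3*r)
C = 0 (C = 3*0 = 0)
q(m, D) = -9 - m (q(m, D) = (-5 - m) - 4 = -9 - m)
q(-2, -4)*(-325) = (-9 - 1*(-2))*(-325) = (-9 + 2)*(-325) = -7*(-325) = 2275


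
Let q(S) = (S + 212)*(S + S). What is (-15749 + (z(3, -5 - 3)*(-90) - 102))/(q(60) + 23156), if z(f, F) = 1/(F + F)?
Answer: -9751/34336 ≈ -0.28399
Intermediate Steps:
q(S) = 2*S*(212 + S) (q(S) = (212 + S)*(2*S) = 2*S*(212 + S))
z(f, F) = 1/(2*F)
(-15749 + (z(3, -5 - 3)*(-90) - 102))/(q(60) + 23156) = (-15749 + ((1/(2*(-5 - 3)))*(-90) - 102))/(2*60*(212 + 60) + 23156) = (-15749 + (((1/2)/(-8))*(-90) - 102))/(2*60*272 + 23156) = (-15749 + (((1/2)*(-1/8))*(-90) - 102))/(32640 + 23156) = (-15749 + (-1/16*(-90) - 102))/55796 = (-15749 + (45/8 - 102))*(1/55796) = (-15749 - 771/8)*(1/55796) = -126763/8*1/55796 = -9751/34336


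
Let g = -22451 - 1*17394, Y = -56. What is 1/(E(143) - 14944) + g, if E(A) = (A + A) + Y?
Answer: -586279331/14714 ≈ -39845.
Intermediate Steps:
E(A) = -56 + 2*A (E(A) = (A + A) - 56 = 2*A - 56 = -56 + 2*A)
g = -39845 (g = -22451 - 17394 = -39845)
1/(E(143) - 14944) + g = 1/((-56 + 2*143) - 14944) - 39845 = 1/((-56 + 286) - 14944) - 39845 = 1/(230 - 14944) - 39845 = 1/(-14714) - 39845 = -1/14714 - 39845 = -586279331/14714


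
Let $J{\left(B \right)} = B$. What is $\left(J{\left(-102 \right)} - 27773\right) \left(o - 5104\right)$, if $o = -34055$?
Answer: $1091557125$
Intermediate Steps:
$\left(J{\left(-102 \right)} - 27773\right) \left(o - 5104\right) = \left(-102 - 27773\right) \left(-34055 - 5104\right) = \left(-27875\right) \left(-39159\right) = 1091557125$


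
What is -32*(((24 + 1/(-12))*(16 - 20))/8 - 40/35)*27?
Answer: 79236/7 ≈ 11319.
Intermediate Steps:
-32*(((24 + 1/(-12))*(16 - 20))/8 - 40/35)*27 = -32*(((24 - 1/12)*(-4))*(⅛) - 40*1/35)*27 = -32*(((287/12)*(-4))*(⅛) - 8/7)*27 = -32*(-287/3*⅛ - 8/7)*27 = -32*(-287/24 - 8/7)*27 = -32*(-2201/168)*27 = (8804/21)*27 = 79236/7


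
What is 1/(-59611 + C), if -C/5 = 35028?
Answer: -1/234751 ≈ -4.2598e-6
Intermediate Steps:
C = -175140 (C = -5*35028 = -175140)
1/(-59611 + C) = 1/(-59611 - 175140) = 1/(-234751) = -1/234751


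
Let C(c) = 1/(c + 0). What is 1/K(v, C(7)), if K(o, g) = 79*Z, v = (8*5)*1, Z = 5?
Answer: 1/395 ≈ 0.0025316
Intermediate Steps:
C(c) = 1/c
v = 40 (v = 40*1 = 40)
K(o, g) = 395 (K(o, g) = 79*5 = 395)
1/K(v, C(7)) = 1/395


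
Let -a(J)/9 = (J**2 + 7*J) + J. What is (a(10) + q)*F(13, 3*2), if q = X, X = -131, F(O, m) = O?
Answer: -22763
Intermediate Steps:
a(J) = -72*J - 9*J**2 (a(J) = -9*((J**2 + 7*J) + J) = -9*(J**2 + 8*J) = -72*J - 9*J**2)
q = -131
(a(10) + q)*F(13, 3*2) = (-9*10*(8 + 10) - 131)*13 = (-9*10*18 - 131)*13 = (-1620 - 131)*13 = -1751*13 = -22763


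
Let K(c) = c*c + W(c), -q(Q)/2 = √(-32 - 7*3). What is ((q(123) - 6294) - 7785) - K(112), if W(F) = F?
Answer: -26735 - 2*I*√53 ≈ -26735.0 - 14.56*I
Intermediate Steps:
q(Q) = -2*I*√53 (q(Q) = -2*√(-32 - 7*3) = -2*√(-32 - 21) = -2*I*√53)
K(c) = c + c² (K(c) = c*c + c = c² + c = c + c²)
((q(123) - 6294) - 7785) - K(112) = ((-2*I*√53 - 6294) - 7785) - 112*(1 + 112) = ((-6294 - 2*I*√53) - 7785) - 112*113 = (-14079 - 2*I*√53) - 1*12656 = (-14079 - 2*I*√53) - 12656 = -26735 - 2*I*√53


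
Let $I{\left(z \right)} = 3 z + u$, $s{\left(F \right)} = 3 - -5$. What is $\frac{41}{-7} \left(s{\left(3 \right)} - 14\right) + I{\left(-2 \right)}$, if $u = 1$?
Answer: $\frac{211}{7} \approx 30.143$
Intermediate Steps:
$s{\left(F \right)} = 8$ ($s{\left(F \right)} = 3 + 5 = 8$)
$I{\left(z \right)} = 1 + 3 z$ ($I{\left(z \right)} = 3 z + 1 = 1 + 3 z$)
$\frac{41}{-7} \left(s{\left(3 \right)} - 14\right) + I{\left(-2 \right)} = \frac{41}{-7} \left(8 - 14\right) + \left(1 + 3 \left(-2\right)\right) = 41 \left(- \frac{1}{7}\right) \left(-6\right) + \left(1 - 6\right) = \left(- \frac{41}{7}\right) \left(-6\right) - 5 = \frac{246}{7} - 5 = \frac{211}{7}$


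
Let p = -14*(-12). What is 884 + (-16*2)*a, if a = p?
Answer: -4492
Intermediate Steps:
p = 168
a = 168
884 + (-16*2)*a = 884 - 16*2*168 = 884 - 32*168 = 884 - 5376 = -4492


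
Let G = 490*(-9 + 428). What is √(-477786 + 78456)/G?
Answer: 9*I*√4930/205310 ≈ 0.0030779*I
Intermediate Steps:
G = 205310 (G = 490*419 = 205310)
√(-477786 + 78456)/G = √(-477786 + 78456)/205310 = √(-399330)*(1/205310) = (9*I*√4930)*(1/205310) = 9*I*√4930/205310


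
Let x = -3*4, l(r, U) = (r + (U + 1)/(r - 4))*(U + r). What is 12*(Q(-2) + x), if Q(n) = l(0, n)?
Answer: -150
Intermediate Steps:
l(r, U) = (U + r)*(r + (1 + U)/(-4 + r)) (l(r, U) = (r + (1 + U)/(-4 + r))*(U + r) = (U + r)*(r + (1 + U)/(-4 + r)))
Q(n) = -n/4 - n²/4 (Q(n) = (n + 0 + n² + 0³ - 4*0² + n*0² - 3*n*0)/(-4 + 0) = (n + 0 + n² + 0 - 4*0 + n*0 + 0)/(-4) = -(n + 0 + n² + 0 + 0 + 0 + 0)/4 = -(n + n²)/4 = -n/4 - n²/4)
x = -12
12*(Q(-2) + x) = 12*((¼)*(-2)*(-1 - 1*(-2)) - 12) = 12*((¼)*(-2)*(-1 + 2) - 12) = 12*((¼)*(-2)*1 - 12) = 12*(-½ - 12) = 12*(-25/2) = -150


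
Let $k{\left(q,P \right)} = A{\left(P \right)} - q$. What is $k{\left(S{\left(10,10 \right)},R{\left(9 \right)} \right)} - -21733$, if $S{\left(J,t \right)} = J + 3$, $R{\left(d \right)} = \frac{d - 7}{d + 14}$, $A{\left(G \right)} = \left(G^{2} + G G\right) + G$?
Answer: $\frac{11489934}{529} \approx 21720.0$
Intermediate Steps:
$A{\left(G \right)} = G + 2 G^{2}$ ($A{\left(G \right)} = \left(G^{2} + G^{2}\right) + G = 2 G^{2} + G = G + 2 G^{2}$)
$R{\left(d \right)} = \frac{-7 + d}{14 + d}$
$S{\left(J,t \right)} = 3 + J$
$k{\left(q,P \right)} = - q + P \left(1 + 2 P\right)$ ($k{\left(q,P \right)} = P \left(1 + 2 P\right) - q = - q + P \left(1 + 2 P\right)$)
$k{\left(S{\left(10,10 \right)},R{\left(9 \right)} \right)} - -21733 = \left(- (3 + 10) + \frac{-7 + 9}{14 + 9} \left(1 + 2 \frac{-7 + 9}{14 + 9}\right)\right) - -21733 = \left(\left(-1\right) 13 + \frac{1}{23} \cdot 2 \left(1 + 2 \cdot \frac{1}{23} \cdot 2\right)\right) + 21733 = \left(-13 + \frac{1}{23} \cdot 2 \left(1 + 2 \cdot \frac{1}{23} \cdot 2\right)\right) + 21733 = \left(-13 + \frac{2 \left(1 + 2 \cdot \frac{2}{23}\right)}{23}\right) + 21733 = \left(-13 + \frac{2 \left(1 + \frac{4}{23}\right)}{23}\right) + 21733 = \left(-13 + \frac{2}{23} \cdot \frac{27}{23}\right) + 21733 = \left(-13 + \frac{54}{529}\right) + 21733 = - \frac{6823}{529} + 21733 = \frac{11489934}{529}$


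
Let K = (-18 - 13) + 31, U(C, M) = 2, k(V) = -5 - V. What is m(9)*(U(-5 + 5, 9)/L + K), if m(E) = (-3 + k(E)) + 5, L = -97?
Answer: 24/97 ≈ 0.24742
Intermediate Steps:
m(E) = -3 - E (m(E) = (-3 + (-5 - E)) + 5 = (-8 - E) + 5 = -3 - E)
K = 0 (K = -31 + 31 = 0)
m(9)*(U(-5 + 5, 9)/L + K) = (-3 - 1*9)*(2/(-97) + 0) = (-3 - 9)*(2*(-1/97) + 0) = -12*(-2/97 + 0) = -12*(-2/97) = 24/97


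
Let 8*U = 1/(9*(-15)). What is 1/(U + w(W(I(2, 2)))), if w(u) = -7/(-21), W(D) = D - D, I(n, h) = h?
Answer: 1080/359 ≈ 3.0084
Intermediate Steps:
W(D) = 0
U = -1/1080 (U = 1/(8*((9*(-15)))) = (1/8)/(-135) = (1/8)*(-1/135) = -1/1080 ≈ -0.00092593)
w(u) = 1/3 (w(u) = -7*(-1/21) = 1/3)
1/(U + w(W(I(2, 2)))) = 1/(-1/1080 + 1/3) = 1/(359/1080) = 1080/359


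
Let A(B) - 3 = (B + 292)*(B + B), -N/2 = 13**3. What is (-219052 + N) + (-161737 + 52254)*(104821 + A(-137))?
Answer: -6826926428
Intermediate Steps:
N = -4394 (N = -2*13**3 = -2*2197 = -4394)
A(B) = 3 + 2*B*(292 + B) (A(B) = 3 + (B + 292)*(B + B) = 3 + (292 + B)*(2*B) = 3 + 2*B*(292 + B))
(-219052 + N) + (-161737 + 52254)*(104821 + A(-137)) = (-219052 - 4394) + (-161737 + 52254)*(104821 + (3 + 2*(-137)**2 + 584*(-137))) = -223446 - 109483*(104821 + (3 + 2*18769 - 80008)) = -223446 - 109483*(104821 + (3 + 37538 - 80008)) = -223446 - 109483*(104821 - 42467) = -223446 - 109483*62354 = -223446 - 6826702982 = -6826926428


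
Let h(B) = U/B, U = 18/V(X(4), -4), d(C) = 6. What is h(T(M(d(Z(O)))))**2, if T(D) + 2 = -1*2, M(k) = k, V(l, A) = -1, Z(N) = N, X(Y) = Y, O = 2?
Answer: 81/4 ≈ 20.250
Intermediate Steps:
U = -18 (U = 18/(-1) = 18*(-1) = -18)
T(D) = -4 (T(D) = -2 - 1*2 = -2 - 2 = -4)
h(B) = -18/B
h(T(M(d(Z(O)))))**2 = (-18/(-4))**2 = (-18*(-1/4))**2 = (9/2)**2 = 81/4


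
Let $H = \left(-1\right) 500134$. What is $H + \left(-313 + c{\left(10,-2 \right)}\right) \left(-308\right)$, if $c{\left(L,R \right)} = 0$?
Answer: $-403730$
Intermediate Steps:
$H = -500134$
$H + \left(-313 + c{\left(10,-2 \right)}\right) \left(-308\right) = -500134 + \left(-313 + 0\right) \left(-308\right) = -500134 - -96404 = -500134 + 96404 = -403730$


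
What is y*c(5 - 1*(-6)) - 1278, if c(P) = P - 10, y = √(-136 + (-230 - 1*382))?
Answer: -1278 + 2*I*√187 ≈ -1278.0 + 27.35*I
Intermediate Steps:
y = 2*I*√187 (y = √(-136 + (-230 - 382)) = √(-136 - 612) = √(-748) = 2*I*√187 ≈ 27.35*I)
c(P) = -10 + P
y*c(5 - 1*(-6)) - 1278 = (2*I*√187)*(-10 + (5 - 1*(-6))) - 1278 = (2*I*√187)*(-10 + (5 + 6)) - 1278 = (2*I*√187)*(-10 + 11) - 1278 = (2*I*√187)*1 - 1278 = 2*I*√187 - 1278 = -1278 + 2*I*√187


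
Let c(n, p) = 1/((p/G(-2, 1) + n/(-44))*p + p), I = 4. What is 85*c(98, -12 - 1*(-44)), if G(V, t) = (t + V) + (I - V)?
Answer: 4675/9104 ≈ 0.51351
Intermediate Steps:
G(V, t) = 4 + t (G(V, t) = (t + V) + (4 - V) = (V + t) + (4 - V) = 4 + t)
c(n, p) = 1/(p + p*(-n/44 + p/5)) (c(n, p) = 1/((p/(4 + 1) + n/(-44))*p + p) = 1/((p/5 + n*(-1/44))*p + p) = 1/((p*(⅕) - n/44)*p + p) = 1/((p/5 - n/44)*p + p) = 1/((-n/44 + p/5)*p + p) = 1/(p*(-n/44 + p/5) + p) = 1/(p + p*(-n/44 + p/5)))
85*c(98, -12 - 1*(-44)) = 85*(220/((-12 - 1*(-44))*(220 - 5*98 + 44*(-12 - 1*(-44))))) = 85*(220/((-12 + 44)*(220 - 490 + 44*(-12 + 44)))) = 85*(220/(32*(220 - 490 + 44*32))) = 85*(220*(1/32)/(220 - 490 + 1408)) = 85*(220*(1/32)/1138) = 85*(220*(1/32)*(1/1138)) = 85*(55/9104) = 4675/9104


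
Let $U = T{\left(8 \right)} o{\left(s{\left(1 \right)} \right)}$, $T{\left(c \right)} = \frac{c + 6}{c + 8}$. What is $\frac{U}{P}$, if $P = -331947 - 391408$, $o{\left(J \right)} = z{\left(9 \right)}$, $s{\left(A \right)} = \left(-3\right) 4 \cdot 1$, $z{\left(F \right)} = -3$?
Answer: $\frac{21}{5786840} \approx 3.6289 \cdot 10^{-6}$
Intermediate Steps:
$s{\left(A \right)} = -12$ ($s{\left(A \right)} = \left(-12\right) 1 = -12$)
$o{\left(J \right)} = -3$
$T{\left(c \right)} = \frac{6 + c}{8 + c}$
$U = - \frac{21}{8}$ ($U = \frac{6 + 8}{8 + 8} \left(-3\right) = \frac{1}{16} \cdot 14 \left(-3\right) = \frac{7}{8} \left(-3\right) = - \frac{21}{8} \approx -2.625$)
$P = -723355$ ($P = -331947 - 391408 = -723355$)
$\frac{U}{P} = - \frac{21}{8 \left(-723355\right)} = \left(- \frac{21}{8}\right) \left(- \frac{1}{723355}\right) = \frac{21}{5786840}$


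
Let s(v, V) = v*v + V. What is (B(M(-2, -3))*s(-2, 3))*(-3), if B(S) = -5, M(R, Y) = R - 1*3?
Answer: 105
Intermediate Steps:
s(v, V) = V + v² (s(v, V) = v² + V = V + v²)
M(R, Y) = -3 + R (M(R, Y) = R - 3 = -3 + R)
(B(M(-2, -3))*s(-2, 3))*(-3) = -5*(3 + (-2)²)*(-3) = -5*(3 + 4)*(-3) = -5*7*(-3) = -35*(-3) = 105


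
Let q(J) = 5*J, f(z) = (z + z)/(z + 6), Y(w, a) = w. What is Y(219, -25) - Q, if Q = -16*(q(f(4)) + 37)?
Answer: 875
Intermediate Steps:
f(z) = 2*z/(6 + z) (f(z) = (2*z)/(6 + z) = 2*z/(6 + z))
Q = -656 (Q = -16*(5*(2*4/(6 + 4)) + 37) = -16*(5*(2*4/10) + 37) = -16*(5*(2*4*(⅒)) + 37) = -16*(5*(⅘) + 37) = -16*(4 + 37) = -16*41 = -656)
Y(219, -25) - Q = 219 - 1*(-656) = 219 + 656 = 875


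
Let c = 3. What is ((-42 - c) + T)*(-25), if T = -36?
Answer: 2025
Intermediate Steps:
((-42 - c) + T)*(-25) = ((-42 - 1*3) - 36)*(-25) = ((-42 - 3) - 36)*(-25) = (-45 - 36)*(-25) = -81*(-25) = 2025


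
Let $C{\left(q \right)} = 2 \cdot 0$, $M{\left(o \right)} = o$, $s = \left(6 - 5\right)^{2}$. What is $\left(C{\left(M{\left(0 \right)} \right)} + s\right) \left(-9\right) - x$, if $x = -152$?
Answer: $143$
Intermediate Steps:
$s = 1$ ($s = 1^{2} = 1$)
$C{\left(q \right)} = 0$
$\left(C{\left(M{\left(0 \right)} \right)} + s\right) \left(-9\right) - x = \left(0 + 1\right) \left(-9\right) - -152 = 1 \left(-9\right) + 152 = -9 + 152 = 143$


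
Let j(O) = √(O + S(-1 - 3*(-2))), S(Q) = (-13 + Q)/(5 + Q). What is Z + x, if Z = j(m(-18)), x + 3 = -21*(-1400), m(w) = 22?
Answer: 29397 + √530/5 ≈ 29402.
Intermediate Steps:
S(Q) = (-13 + Q)/(5 + Q)
x = 29397 (x = -3 - 21*(-1400) = -3 + 29400 = 29397)
j(O) = √(-⅘ + O) (j(O) = √(O + (-13 + (-1 - 3*(-2)))/(5 + (-1 - 3*(-2)))) = √(O + (-13 + (-1 + 6))/(5 + (-1 + 6))) = √(O + (-13 + 5)/(5 + 5)) = √(O - 8/10) = √(O + (⅒)*(-8)) = √(O - ⅘) = √(-⅘ + O))
Z = √530/5 (Z = √(-20 + 25*22)/5 = √(-20 + 550)/5 = √530/5 ≈ 4.6043)
Z + x = √530/5 + 29397 = 29397 + √530/5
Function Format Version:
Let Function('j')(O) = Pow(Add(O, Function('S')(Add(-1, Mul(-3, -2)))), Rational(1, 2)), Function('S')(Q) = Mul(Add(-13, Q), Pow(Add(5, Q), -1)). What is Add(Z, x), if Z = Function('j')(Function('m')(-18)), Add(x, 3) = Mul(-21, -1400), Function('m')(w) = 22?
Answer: Add(29397, Mul(Rational(1, 5), Pow(530, Rational(1, 2)))) ≈ 29402.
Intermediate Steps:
Function('S')(Q) = Mul(Pow(Add(5, Q), -1), Add(-13, Q))
x = 29397 (x = Add(-3, Mul(-21, -1400)) = Add(-3, 29400) = 29397)
Function('j')(O) = Pow(Add(Rational(-4, 5), O), Rational(1, 2)) (Function('j')(O) = Pow(Add(O, Mul(Pow(Add(5, Add(-1, Mul(-3, -2))), -1), Add(-13, Add(-1, Mul(-3, -2))))), Rational(1, 2)) = Pow(Add(O, Mul(Pow(Add(5, Add(-1, 6)), -1), Add(-13, Add(-1, 6)))), Rational(1, 2)) = Pow(Add(O, Mul(Pow(Add(5, 5), -1), Add(-13, 5))), Rational(1, 2)) = Pow(Add(O, Mul(Pow(10, -1), -8)), Rational(1, 2)) = Pow(Add(O, Mul(Rational(1, 10), -8)), Rational(1, 2)) = Pow(Add(O, Rational(-4, 5)), Rational(1, 2)) = Pow(Add(Rational(-4, 5), O), Rational(1, 2)))
Z = Mul(Rational(1, 5), Pow(530, Rational(1, 2))) (Z = Mul(Rational(1, 5), Pow(Add(-20, Mul(25, 22)), Rational(1, 2))) = Mul(Rational(1, 5), Pow(Add(-20, 550), Rational(1, 2))) = Mul(Rational(1, 5), Pow(530, Rational(1, 2))) ≈ 4.6043)
Add(Z, x) = Add(Mul(Rational(1, 5), Pow(530, Rational(1, 2))), 29397) = Add(29397, Mul(Rational(1, 5), Pow(530, Rational(1, 2))))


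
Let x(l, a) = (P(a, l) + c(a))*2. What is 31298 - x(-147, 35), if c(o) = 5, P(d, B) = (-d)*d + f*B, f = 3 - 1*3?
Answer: 33738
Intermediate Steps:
f = 0 (f = 3 - 3 = 0)
P(d, B) = -d**2 (P(d, B) = (-d)*d + 0*B = -d**2 + 0 = -d**2)
x(l, a) = 10 - 2*a**2 (x(l, a) = (-a**2 + 5)*2 = (5 - a**2)*2 = 10 - 2*a**2)
31298 - x(-147, 35) = 31298 - (10 - 2*35**2) = 31298 - (10 - 2*1225) = 31298 - (10 - 2450) = 31298 - 1*(-2440) = 31298 + 2440 = 33738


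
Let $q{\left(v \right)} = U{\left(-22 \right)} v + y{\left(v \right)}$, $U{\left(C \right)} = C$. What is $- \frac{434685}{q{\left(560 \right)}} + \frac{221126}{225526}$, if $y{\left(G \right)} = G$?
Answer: $\frac{479205767}{12629456} \approx 37.943$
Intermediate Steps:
$q{\left(v \right)} = - 21 v$ ($q{\left(v \right)} = - 22 v + v = - 21 v$)
$- \frac{434685}{q{\left(560 \right)}} + \frac{221126}{225526} = - \frac{434685}{\left(-21\right) 560} + \frac{221126}{225526} = - \frac{434685}{-11760} + 221126 \cdot \frac{1}{225526} = \left(-434685\right) \left(- \frac{1}{11760}\right) + \frac{110563}{112763} = \frac{28979}{784} + \frac{110563}{112763} = \frac{479205767}{12629456}$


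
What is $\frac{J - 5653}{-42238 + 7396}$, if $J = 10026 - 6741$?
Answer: $\frac{1184}{17421} \approx 0.067964$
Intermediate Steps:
$J = 3285$
$\frac{J - 5653}{-42238 + 7396} = \frac{3285 - 5653}{-42238 + 7396} = - \frac{2368}{-34842} = \left(-2368\right) \left(- \frac{1}{34842}\right) = \frac{1184}{17421}$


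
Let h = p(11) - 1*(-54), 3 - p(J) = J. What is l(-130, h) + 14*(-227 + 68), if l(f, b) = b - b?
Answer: -2226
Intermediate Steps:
p(J) = 3 - J
h = 46 (h = (3 - 1*11) - 1*(-54) = (3 - 11) + 54 = -8 + 54 = 46)
l(f, b) = 0
l(-130, h) + 14*(-227 + 68) = 0 + 14*(-227 + 68) = 0 + 14*(-159) = 0 - 2226 = -2226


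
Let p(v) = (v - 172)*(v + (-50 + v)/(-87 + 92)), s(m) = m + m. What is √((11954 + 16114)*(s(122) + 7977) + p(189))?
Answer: 4*√360547990/5 ≈ 15190.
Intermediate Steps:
s(m) = 2*m
p(v) = (-172 + v)*(-10 + 6*v/5) (p(v) = (-172 + v)*(v + (-50 + v)/5) = (-172 + v)*(v + (-50 + v)*(⅕)) = (-172 + v)*(v + (-10 + v/5)) = (-172 + v)*(-10 + 6*v/5))
√((11954 + 16114)*(s(122) + 7977) + p(189)) = √((11954 + 16114)*(2*122 + 7977) + (1720 - 1082/5*189 + (6/5)*189²)) = √(28068*(244 + 7977) + (1720 - 204498/5 + (6/5)*35721)) = √(28068*8221 + (1720 - 204498/5 + 214326/5)) = √(230747028 + 18428/5) = √(1153753568/5) = 4*√360547990/5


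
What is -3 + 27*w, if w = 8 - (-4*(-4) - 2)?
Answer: -165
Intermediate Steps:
w = -6 (w = 8 - (16 - 2) = 8 - 1*14 = 8 - 14 = -6)
-3 + 27*w = -3 + 27*(-6) = -3 - 162 = -165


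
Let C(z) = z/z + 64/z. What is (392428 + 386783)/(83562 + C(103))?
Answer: 80258733/8607053 ≈ 9.3248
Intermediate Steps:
C(z) = 1 + 64/z
(392428 + 386783)/(83562 + C(103)) = (392428 + 386783)/(83562 + (64 + 103)/103) = 779211/(83562 + (1/103)*167) = 779211/(83562 + 167/103) = 779211/(8607053/103) = 779211*(103/8607053) = 80258733/8607053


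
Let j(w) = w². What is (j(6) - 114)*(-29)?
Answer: 2262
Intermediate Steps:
(j(6) - 114)*(-29) = (6² - 114)*(-29) = (36 - 114)*(-29) = -78*(-29) = 2262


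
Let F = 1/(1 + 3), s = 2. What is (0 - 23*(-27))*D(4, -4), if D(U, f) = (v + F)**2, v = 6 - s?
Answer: 179469/16 ≈ 11217.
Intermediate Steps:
v = 4 (v = 6 - 1*2 = 6 - 2 = 4)
F = 1/4 ≈ 0.25000
D(U, f) = 289/16 (D(U, f) = (4 + 1/4)**2 = (17/4)**2 = 289/16)
(0 - 23*(-27))*D(4, -4) = (0 - 23*(-27))*(289/16) = (0 + 621)*(289/16) = 621*(289/16) = 179469/16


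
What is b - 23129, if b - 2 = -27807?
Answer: -50934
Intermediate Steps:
b = -27805 (b = 2 - 27807 = -27805)
b - 23129 = -27805 - 23129 = -50934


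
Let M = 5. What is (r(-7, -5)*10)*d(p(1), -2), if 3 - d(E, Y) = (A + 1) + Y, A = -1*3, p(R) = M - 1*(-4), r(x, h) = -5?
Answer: -350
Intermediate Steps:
p(R) = 9 (p(R) = 5 - 1*(-4) = 5 + 4 = 9)
A = -3
d(E, Y) = 5 - Y (d(E, Y) = 3 - ((-3 + 1) + Y) = 3 - (-2 + Y) = 3 + (2 - Y) = 5 - Y)
(r(-7, -5)*10)*d(p(1), -2) = (-5*10)*(5 - 1*(-2)) = -50*(5 + 2) = -50*7 = -350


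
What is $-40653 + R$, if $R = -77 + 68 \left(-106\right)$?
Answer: $-47938$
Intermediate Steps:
$R = -7285$ ($R = -77 - 7208 = -7285$)
$-40653 + R = -40653 - 7285 = -47938$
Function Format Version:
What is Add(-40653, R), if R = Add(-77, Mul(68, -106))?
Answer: -47938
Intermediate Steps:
R = -7285 (R = Add(-77, -7208) = -7285)
Add(-40653, R) = Add(-40653, -7285) = -47938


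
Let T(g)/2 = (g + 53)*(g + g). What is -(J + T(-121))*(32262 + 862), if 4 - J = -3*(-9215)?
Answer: -174596604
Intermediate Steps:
T(g) = 4*g*(53 + g) (T(g) = 2*((g + 53)*(g + g)) = 2*((53 + g)*(2*g)) = 2*(2*g*(53 + g)) = 4*g*(53 + g))
J = -27641 (J = 4 - (-3)*(-9215) = 4 - 1*27645 = 4 - 27645 = -27641)
-(J + T(-121))*(32262 + 862) = -(-27641 + 4*(-121)*(53 - 121))*(32262 + 862) = -(-27641 + 4*(-121)*(-68))*33124 = -(-27641 + 32912)*33124 = -5271*33124 = -1*174596604 = -174596604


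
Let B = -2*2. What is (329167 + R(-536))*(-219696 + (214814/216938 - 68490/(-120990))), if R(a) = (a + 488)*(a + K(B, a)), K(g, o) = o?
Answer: -36580358686743980582/437455477 ≈ -8.3621e+10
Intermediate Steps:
B = -4
R(a) = 2*a*(488 + a) (R(a) = (a + 488)*(a + a) = (488 + a)*(2*a) = 2*a*(488 + a))
(329167 + R(-536))*(-219696 + (214814/216938 - 68490/(-120990))) = (329167 + 2*(-536)*(488 - 536))*(-219696 + (214814/216938 - 68490/(-120990))) = (329167 + 2*(-536)*(-48))*(-219696 + (214814*(1/216938) - 68490*(-1/120990))) = (329167 + 51456)*(-219696 + (107407/108469 + 2283/4033)) = 380623*(-219696 + 680807158/437455477) = 380623*(-96106537667834/437455477) = -36580358686743980582/437455477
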